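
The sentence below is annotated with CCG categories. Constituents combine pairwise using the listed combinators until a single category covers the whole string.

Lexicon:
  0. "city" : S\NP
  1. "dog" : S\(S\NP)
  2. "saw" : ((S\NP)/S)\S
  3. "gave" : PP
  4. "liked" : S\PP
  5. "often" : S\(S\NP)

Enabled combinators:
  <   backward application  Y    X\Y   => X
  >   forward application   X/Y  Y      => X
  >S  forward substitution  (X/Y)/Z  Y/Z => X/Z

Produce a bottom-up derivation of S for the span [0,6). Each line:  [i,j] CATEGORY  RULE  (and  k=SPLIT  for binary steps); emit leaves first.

[0,1] S\NP  lex  "city"
[1,2] S\(S\NP)  lex  "dog"
[0,2] S  <  k=1
[2,3] ((S\NP)/S)\S  lex  "saw"
[0,3] (S\NP)/S  <  k=2
[3,4] PP  lex  "gave"
[4,5] S\PP  lex  "liked"
[3,5] S  <  k=4
[0,5] S\NP  >  k=3
[5,6] S\(S\NP)  lex  "often"
[0,6] S  <  k=5

[0,6] S   <
  [0,5] S\NP   >
    [0,3] (S\NP)/S   <
      [0,2] S   <
        [0,1] "city" : S\NP
        [1,2] "dog" : S\(S\NP)
      [2,3] "saw" : ((S\NP)/S)\S
    [3,5] S   <
      [3,4] "gave" : PP
      [4,5] "liked" : S\PP
  [5,6] "often" : S\(S\NP)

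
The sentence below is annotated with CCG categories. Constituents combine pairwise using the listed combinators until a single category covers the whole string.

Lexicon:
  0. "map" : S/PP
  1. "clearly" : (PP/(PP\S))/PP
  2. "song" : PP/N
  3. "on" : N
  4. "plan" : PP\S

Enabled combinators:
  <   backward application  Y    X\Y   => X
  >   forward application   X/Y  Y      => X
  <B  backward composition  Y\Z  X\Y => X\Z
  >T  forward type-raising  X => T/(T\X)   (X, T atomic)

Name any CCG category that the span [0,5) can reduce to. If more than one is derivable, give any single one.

[0,5] S   >
  [0,1] "map" : S/PP
  [1,5] PP   >
    [1,4] PP/(PP\S)   >
      [1,2] "clearly" : (PP/(PP\S))/PP
      [2,4] PP   >
        [2,3] "song" : PP/N
        [3,4] "on" : N
    [4,5] "plan" : PP\S

S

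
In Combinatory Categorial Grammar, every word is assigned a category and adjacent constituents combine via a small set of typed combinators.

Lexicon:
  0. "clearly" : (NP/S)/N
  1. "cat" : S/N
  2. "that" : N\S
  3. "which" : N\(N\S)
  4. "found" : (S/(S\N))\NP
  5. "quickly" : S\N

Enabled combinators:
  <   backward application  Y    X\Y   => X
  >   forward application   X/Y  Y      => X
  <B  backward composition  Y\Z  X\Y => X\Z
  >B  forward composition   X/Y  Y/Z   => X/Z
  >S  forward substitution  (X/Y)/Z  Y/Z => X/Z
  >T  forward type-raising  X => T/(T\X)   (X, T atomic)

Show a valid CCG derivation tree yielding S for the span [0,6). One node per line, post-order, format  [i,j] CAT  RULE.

[0,6] S   >
  [0,5] S/(S\N)   <
    [0,4] NP   >
      [0,2] NP/N   >S
        [0,1] "clearly" : (NP/S)/N
        [1,2] "cat" : S/N
      [2,4] N   <
        [2,3] "that" : N\S
        [3,4] "which" : N\(N\S)
    [4,5] "found" : (S/(S\N))\NP
  [5,6] "quickly" : S\N

[0,1] (NP/S)/N  lex  "clearly"
[1,2] S/N  lex  "cat"
[0,2] NP/N  >S  k=1
[2,3] N\S  lex  "that"
[3,4] N\(N\S)  lex  "which"
[2,4] N  <  k=3
[0,4] NP  >  k=2
[4,5] (S/(S\N))\NP  lex  "found"
[0,5] S/(S\N)  <  k=4
[5,6] S\N  lex  "quickly"
[0,6] S  >  k=5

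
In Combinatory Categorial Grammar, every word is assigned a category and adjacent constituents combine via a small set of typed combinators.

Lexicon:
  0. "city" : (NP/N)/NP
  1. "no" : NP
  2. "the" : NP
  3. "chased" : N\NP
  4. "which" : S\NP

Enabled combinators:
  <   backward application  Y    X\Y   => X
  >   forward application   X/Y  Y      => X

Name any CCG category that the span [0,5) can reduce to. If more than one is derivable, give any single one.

[0,5] S   <
  [0,4] NP   >
    [0,2] NP/N   >
      [0,1] "city" : (NP/N)/NP
      [1,2] "no" : NP
    [2,4] N   <
      [2,3] "the" : NP
      [3,4] "chased" : N\NP
  [4,5] "which" : S\NP

S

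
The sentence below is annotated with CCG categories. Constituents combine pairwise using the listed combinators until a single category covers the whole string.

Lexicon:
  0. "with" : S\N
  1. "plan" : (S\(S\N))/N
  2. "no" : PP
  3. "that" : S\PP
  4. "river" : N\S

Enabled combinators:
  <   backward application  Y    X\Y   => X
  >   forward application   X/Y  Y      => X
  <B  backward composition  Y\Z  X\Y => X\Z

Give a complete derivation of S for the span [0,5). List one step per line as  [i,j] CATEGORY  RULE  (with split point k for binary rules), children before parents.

[0,1] S\N  lex  "with"
[1,2] (S\(S\N))/N  lex  "plan"
[2,3] PP  lex  "no"
[3,4] S\PP  lex  "that"
[2,4] S  <  k=3
[4,5] N\S  lex  "river"
[2,5] N  <  k=4
[1,5] S\(S\N)  >  k=2
[0,5] S  <  k=1

[0,5] S   <
  [0,1] "with" : S\N
  [1,5] S\(S\N)   >
    [1,2] "plan" : (S\(S\N))/N
    [2,5] N   <
      [2,4] S   <
        [2,3] "no" : PP
        [3,4] "that" : S\PP
      [4,5] "river" : N\S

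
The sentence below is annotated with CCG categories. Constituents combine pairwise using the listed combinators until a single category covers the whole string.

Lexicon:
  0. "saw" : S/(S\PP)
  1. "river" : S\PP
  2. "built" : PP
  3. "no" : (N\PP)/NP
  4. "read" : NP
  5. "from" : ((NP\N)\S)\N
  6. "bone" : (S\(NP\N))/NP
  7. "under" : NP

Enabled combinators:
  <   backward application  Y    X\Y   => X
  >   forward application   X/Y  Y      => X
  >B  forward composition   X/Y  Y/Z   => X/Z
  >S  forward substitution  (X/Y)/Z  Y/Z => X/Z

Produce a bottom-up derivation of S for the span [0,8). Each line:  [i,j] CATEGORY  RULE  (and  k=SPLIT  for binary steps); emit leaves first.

[0,1] S/(S\PP)  lex  "saw"
[1,2] S\PP  lex  "river"
[0,2] S  >  k=1
[2,3] PP  lex  "built"
[3,4] (N\PP)/NP  lex  "no"
[4,5] NP  lex  "read"
[3,5] N\PP  >  k=4
[2,5] N  <  k=3
[5,6] ((NP\N)\S)\N  lex  "from"
[2,6] (NP\N)\S  <  k=5
[0,6] NP\N  <  k=2
[6,7] (S\(NP\N))/NP  lex  "bone"
[7,8] NP  lex  "under"
[6,8] S\(NP\N)  >  k=7
[0,8] S  <  k=6

[0,8] S   <
  [0,6] NP\N   <
    [0,2] S   >
      [0,1] "saw" : S/(S\PP)
      [1,2] "river" : S\PP
    [2,6] (NP\N)\S   <
      [2,5] N   <
        [2,3] "built" : PP
        [3,5] N\PP   >
          [3,4] "no" : (N\PP)/NP
          [4,5] "read" : NP
      [5,6] "from" : ((NP\N)\S)\N
  [6,8] S\(NP\N)   >
    [6,7] "bone" : (S\(NP\N))/NP
    [7,8] "under" : NP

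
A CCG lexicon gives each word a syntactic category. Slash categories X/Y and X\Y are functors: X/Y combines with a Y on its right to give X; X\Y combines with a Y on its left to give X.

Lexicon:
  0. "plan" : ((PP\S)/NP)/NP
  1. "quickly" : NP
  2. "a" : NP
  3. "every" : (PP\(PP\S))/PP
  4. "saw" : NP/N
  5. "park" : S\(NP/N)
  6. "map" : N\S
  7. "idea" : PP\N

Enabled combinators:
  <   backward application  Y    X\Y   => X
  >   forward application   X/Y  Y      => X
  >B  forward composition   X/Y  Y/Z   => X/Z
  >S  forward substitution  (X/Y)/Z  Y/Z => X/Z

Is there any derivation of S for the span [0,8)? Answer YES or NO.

((PP\S)/NP)/NP NP NP (PP\(PP\S))/PP NP/N S\(NP/N) N\S PP\N
CKY chart[0,8] = {PP}; S ∉ chart

NO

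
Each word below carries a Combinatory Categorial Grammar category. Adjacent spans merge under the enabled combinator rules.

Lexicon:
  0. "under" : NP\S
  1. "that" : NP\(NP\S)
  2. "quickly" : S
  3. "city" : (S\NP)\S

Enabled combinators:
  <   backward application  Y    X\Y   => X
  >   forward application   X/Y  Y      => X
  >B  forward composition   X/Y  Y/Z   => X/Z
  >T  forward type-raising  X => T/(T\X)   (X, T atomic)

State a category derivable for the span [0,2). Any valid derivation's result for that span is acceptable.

[0,4] S   <
  [0,2] NP   <
    [0,1] "under" : NP\S
    [1,2] "that" : NP\(NP\S)
  [2,4] S\NP   <
    [2,3] "quickly" : S
    [3,4] "city" : (S\NP)\S

NP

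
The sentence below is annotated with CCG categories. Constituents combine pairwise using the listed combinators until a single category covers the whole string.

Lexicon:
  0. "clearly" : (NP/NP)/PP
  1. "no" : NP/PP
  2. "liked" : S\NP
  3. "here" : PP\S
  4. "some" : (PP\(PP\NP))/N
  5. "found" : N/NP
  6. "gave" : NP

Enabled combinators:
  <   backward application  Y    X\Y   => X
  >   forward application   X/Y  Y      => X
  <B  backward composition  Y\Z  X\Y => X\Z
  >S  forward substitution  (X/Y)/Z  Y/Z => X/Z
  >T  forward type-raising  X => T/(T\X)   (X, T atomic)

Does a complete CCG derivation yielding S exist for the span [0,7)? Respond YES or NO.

NO

(NP/NP)/PP NP/PP S\NP PP\S (PP\(PP\NP))/N N/NP NP
CKY chart[0,7] = {N/(N\NP), NP, NP/(NP\NP), PP/(PP\NP), S/(S\NP)}; S ∉ chart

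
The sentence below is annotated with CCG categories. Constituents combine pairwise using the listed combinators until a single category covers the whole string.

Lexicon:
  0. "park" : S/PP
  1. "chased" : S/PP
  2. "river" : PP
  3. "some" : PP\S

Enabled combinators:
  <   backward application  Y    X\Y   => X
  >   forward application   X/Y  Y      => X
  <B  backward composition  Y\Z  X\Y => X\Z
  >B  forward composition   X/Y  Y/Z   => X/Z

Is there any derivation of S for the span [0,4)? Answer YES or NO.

YES

[0,4] S   >
  [0,1] "park" : S/PP
  [1,4] PP   <
    [1,3] S   >
      [1,2] "chased" : S/PP
      [2,3] "river" : PP
    [3,4] "some" : PP\S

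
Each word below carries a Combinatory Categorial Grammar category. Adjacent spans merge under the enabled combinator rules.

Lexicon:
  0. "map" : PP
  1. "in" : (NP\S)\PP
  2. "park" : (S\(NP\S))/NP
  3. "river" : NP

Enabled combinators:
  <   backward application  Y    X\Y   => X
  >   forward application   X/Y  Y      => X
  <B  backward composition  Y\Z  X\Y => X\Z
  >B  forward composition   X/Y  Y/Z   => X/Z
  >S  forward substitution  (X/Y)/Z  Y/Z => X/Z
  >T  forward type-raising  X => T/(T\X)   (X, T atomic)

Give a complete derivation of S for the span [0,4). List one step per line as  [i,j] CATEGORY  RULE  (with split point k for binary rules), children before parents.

[0,4] S   <
  [0,1] "map" : PP
  [1,4] S\PP   <B
    [1,2] "in" : (NP\S)\PP
    [2,4] S\(NP\S)   >
      [2,3] "park" : (S\(NP\S))/NP
      [3,4] "river" : NP

[0,1] PP  lex  "map"
[1,2] (NP\S)\PP  lex  "in"
[2,3] (S\(NP\S))/NP  lex  "park"
[3,4] NP  lex  "river"
[2,4] S\(NP\S)  >  k=3
[1,4] S\PP  <B  k=2
[0,4] S  <  k=1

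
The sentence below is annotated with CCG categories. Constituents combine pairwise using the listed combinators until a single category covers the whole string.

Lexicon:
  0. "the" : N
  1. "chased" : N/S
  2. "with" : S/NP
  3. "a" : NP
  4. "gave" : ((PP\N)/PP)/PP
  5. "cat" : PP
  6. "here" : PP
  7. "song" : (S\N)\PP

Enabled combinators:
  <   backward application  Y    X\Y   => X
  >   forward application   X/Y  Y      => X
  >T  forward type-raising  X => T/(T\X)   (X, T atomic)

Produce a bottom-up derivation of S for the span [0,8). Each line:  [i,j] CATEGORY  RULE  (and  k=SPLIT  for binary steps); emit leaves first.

[0,1] N  lex  "the"
[1,2] N/S  lex  "chased"
[2,3] S/NP  lex  "with"
[3,4] NP  lex  "a"
[2,4] S  >  k=3
[1,4] N  >  k=2
[4,5] ((PP\N)/PP)/PP  lex  "gave"
[5,6] PP  lex  "cat"
[4,6] (PP\N)/PP  >  k=5
[6,7] PP  lex  "here"
[4,7] PP\N  >  k=6
[1,7] PP  <  k=4
[7,8] (S\N)\PP  lex  "song"
[1,8] S\N  <  k=7
[0,8] S  <  k=1

[0,8] S   <
  [0,1] "the" : N
  [1,8] S\N   <
    [1,7] PP   <
      [1,4] N   >
        [1,2] "chased" : N/S
        [2,4] S   >
          [2,3] "with" : S/NP
          [3,4] "a" : NP
      [4,7] PP\N   >
        [4,6] (PP\N)/PP   >
          [4,5] "gave" : ((PP\N)/PP)/PP
          [5,6] "cat" : PP
        [6,7] "here" : PP
    [7,8] "song" : (S\N)\PP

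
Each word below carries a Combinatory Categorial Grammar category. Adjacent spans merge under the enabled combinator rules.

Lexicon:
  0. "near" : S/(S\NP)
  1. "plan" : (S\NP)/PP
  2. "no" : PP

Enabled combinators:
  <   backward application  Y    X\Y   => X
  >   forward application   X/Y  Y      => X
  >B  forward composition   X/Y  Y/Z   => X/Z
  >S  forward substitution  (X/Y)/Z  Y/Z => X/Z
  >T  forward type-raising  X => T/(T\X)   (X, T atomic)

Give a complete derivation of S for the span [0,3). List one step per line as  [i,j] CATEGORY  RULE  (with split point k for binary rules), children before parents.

[0,3] S   >
  [0,1] "near" : S/(S\NP)
  [1,3] S\NP   >
    [1,2] "plan" : (S\NP)/PP
    [2,3] "no" : PP

[0,1] S/(S\NP)  lex  "near"
[1,2] (S\NP)/PP  lex  "plan"
[2,3] PP  lex  "no"
[1,3] S\NP  >  k=2
[0,3] S  >  k=1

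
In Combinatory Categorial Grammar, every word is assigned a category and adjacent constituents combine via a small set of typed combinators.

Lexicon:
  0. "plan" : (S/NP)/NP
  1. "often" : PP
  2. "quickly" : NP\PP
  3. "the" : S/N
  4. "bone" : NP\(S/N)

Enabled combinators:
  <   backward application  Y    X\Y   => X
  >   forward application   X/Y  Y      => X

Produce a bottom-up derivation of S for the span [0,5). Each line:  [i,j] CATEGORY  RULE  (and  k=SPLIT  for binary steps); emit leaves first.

[0,1] (S/NP)/NP  lex  "plan"
[1,2] PP  lex  "often"
[2,3] NP\PP  lex  "quickly"
[1,3] NP  <  k=2
[0,3] S/NP  >  k=1
[3,4] S/N  lex  "the"
[4,5] NP\(S/N)  lex  "bone"
[3,5] NP  <  k=4
[0,5] S  >  k=3

[0,5] S   >
  [0,3] S/NP   >
    [0,1] "plan" : (S/NP)/NP
    [1,3] NP   <
      [1,2] "often" : PP
      [2,3] "quickly" : NP\PP
  [3,5] NP   <
    [3,4] "the" : S/N
    [4,5] "bone" : NP\(S/N)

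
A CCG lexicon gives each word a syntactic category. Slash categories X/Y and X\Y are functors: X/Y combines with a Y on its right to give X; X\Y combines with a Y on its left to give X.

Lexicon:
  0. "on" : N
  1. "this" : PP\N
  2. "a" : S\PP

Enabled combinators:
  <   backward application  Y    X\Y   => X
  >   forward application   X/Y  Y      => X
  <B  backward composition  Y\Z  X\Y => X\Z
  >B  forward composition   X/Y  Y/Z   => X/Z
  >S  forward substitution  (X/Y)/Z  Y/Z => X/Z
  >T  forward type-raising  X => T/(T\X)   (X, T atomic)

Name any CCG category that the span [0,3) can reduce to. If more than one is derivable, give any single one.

[0,3] S   >
  [0,1] S/(S\N)   >T
    [0,1] "on" : N
  [1,3] S\N   <B
    [1,2] "this" : PP\N
    [2,3] "a" : S\PP

S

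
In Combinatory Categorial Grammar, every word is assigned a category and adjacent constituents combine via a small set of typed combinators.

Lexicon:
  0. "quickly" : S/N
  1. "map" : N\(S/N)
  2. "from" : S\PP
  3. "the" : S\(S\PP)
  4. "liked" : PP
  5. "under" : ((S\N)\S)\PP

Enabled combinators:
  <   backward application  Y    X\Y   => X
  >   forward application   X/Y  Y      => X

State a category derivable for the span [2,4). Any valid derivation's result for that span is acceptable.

S

[0,6] S   <
  [0,2] N   <
    [0,1] "quickly" : S/N
    [1,2] "map" : N\(S/N)
  [2,6] S\N   <
    [2,4] S   <
      [2,3] "from" : S\PP
      [3,4] "the" : S\(S\PP)
    [4,6] (S\N)\S   <
      [4,5] "liked" : PP
      [5,6] "under" : ((S\N)\S)\PP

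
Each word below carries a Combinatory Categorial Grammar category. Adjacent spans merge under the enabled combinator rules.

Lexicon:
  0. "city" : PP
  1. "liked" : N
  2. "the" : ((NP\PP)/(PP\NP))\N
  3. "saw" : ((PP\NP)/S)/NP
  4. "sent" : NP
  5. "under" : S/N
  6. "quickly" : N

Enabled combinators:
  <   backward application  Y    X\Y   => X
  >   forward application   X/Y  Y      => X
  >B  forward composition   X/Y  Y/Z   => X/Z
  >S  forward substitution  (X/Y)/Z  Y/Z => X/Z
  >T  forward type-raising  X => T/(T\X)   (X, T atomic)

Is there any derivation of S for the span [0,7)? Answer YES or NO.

NO

PP N ((NP\PP)/(PP\NP))\N ((PP\NP)/S)/NP NP S/N N
CKY chart[0,7] = {N/(N\NP), NP, NP/(NP\NP), NP/(N\N), NP/(S\S), PP/(PP\NP), S/(S\NP)}; S ∉ chart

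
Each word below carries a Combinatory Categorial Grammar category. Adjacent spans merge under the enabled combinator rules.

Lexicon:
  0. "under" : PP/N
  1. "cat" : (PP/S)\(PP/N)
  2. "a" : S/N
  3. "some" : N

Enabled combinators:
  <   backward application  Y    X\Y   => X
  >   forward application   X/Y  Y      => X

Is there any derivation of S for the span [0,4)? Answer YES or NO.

PP/N (PP/S)\(PP/N) S/N N
CKY chart[0,4] = {PP}; S ∉ chart

NO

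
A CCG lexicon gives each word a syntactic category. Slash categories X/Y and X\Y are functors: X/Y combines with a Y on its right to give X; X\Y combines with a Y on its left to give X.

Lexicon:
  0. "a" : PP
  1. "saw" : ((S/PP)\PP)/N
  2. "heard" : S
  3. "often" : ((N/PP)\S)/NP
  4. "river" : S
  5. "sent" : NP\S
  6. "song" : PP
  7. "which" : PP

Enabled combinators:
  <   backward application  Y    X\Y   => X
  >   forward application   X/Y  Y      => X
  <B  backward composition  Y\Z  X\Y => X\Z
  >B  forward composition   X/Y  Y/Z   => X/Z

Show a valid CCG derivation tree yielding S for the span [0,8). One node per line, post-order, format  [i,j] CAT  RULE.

[0,1] PP  lex  "a"
[1,2] ((S/PP)\PP)/N  lex  "saw"
[2,3] S  lex  "heard"
[3,4] ((N/PP)\S)/NP  lex  "often"
[4,5] S  lex  "river"
[5,6] NP\S  lex  "sent"
[4,6] NP  <  k=5
[3,6] (N/PP)\S  >  k=4
[2,6] N/PP  <  k=3
[6,7] PP  lex  "song"
[2,7] N  >  k=6
[1,7] (S/PP)\PP  >  k=2
[0,7] S/PP  <  k=1
[7,8] PP  lex  "which"
[0,8] S  >  k=7

[0,8] S   >
  [0,7] S/PP   <
    [0,1] "a" : PP
    [1,7] (S/PP)\PP   >
      [1,2] "saw" : ((S/PP)\PP)/N
      [2,7] N   >
        [2,6] N/PP   <
          [2,3] "heard" : S
          [3,6] (N/PP)\S   >
            [3,4] "often" : ((N/PP)\S)/NP
            [4,6] NP   <
              [4,5] "river" : S
              [5,6] "sent" : NP\S
        [6,7] "song" : PP
  [7,8] "which" : PP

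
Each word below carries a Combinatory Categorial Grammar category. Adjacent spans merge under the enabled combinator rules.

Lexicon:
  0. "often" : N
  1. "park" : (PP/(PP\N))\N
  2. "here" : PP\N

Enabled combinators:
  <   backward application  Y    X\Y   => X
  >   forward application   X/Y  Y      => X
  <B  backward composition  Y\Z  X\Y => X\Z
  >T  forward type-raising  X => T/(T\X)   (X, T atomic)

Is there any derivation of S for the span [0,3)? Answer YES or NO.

N (PP/(PP\N))\N PP\N
CKY chart[0,3] = {N/(N\PP), NP/(NP\PP), PP, PP/(PP\PP), S/(S\PP)}; S ∉ chart

NO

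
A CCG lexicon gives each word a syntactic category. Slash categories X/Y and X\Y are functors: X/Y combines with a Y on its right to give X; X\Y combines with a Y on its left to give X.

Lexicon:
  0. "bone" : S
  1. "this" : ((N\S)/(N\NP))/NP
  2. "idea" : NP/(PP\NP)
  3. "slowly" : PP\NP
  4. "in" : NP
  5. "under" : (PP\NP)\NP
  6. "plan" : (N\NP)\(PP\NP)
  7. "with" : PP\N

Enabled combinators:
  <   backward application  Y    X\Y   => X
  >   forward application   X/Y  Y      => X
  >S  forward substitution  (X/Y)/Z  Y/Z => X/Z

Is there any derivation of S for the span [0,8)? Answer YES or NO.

S ((N\S)/(N\NP))/NP NP/(PP\NP) PP\NP NP (PP\NP)\NP (N\NP)\(PP\NP) PP\N
CKY chart[0,8] = {PP}; S ∉ chart

NO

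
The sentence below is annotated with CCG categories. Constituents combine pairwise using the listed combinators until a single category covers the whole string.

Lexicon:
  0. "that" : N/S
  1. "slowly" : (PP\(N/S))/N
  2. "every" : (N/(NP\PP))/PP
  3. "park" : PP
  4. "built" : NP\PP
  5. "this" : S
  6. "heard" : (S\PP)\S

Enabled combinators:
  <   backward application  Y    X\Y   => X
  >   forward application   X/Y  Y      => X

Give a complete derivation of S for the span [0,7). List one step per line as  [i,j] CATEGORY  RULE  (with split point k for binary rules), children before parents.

[0,7] S   <
  [0,5] PP   <
    [0,1] "that" : N/S
    [1,5] PP\(N/S)   >
      [1,2] "slowly" : (PP\(N/S))/N
      [2,5] N   >
        [2,4] N/(NP\PP)   >
          [2,3] "every" : (N/(NP\PP))/PP
          [3,4] "park" : PP
        [4,5] "built" : NP\PP
  [5,7] S\PP   <
    [5,6] "this" : S
    [6,7] "heard" : (S\PP)\S

[0,1] N/S  lex  "that"
[1,2] (PP\(N/S))/N  lex  "slowly"
[2,3] (N/(NP\PP))/PP  lex  "every"
[3,4] PP  lex  "park"
[2,4] N/(NP\PP)  >  k=3
[4,5] NP\PP  lex  "built"
[2,5] N  >  k=4
[1,5] PP\(N/S)  >  k=2
[0,5] PP  <  k=1
[5,6] S  lex  "this"
[6,7] (S\PP)\S  lex  "heard"
[5,7] S\PP  <  k=6
[0,7] S  <  k=5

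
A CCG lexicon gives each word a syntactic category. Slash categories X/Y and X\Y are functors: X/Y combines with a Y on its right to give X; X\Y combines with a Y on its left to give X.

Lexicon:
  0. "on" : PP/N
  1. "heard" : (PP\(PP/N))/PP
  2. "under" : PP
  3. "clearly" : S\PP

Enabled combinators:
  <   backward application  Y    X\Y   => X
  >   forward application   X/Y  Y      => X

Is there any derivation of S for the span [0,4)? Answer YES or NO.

YES

[0,4] S   <
  [0,3] PP   <
    [0,1] "on" : PP/N
    [1,3] PP\(PP/N)   >
      [1,2] "heard" : (PP\(PP/N))/PP
      [2,3] "under" : PP
  [3,4] "clearly" : S\PP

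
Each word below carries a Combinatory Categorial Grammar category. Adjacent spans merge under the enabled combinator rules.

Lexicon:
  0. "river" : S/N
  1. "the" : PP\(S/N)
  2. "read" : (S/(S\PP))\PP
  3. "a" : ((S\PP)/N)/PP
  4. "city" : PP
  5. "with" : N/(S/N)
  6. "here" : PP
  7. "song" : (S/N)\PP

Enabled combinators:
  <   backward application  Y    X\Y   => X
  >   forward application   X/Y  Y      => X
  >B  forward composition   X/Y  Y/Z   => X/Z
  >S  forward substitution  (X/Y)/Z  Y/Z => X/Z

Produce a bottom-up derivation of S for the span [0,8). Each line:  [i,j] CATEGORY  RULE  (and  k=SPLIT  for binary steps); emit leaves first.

[0,1] S/N  lex  "river"
[1,2] PP\(S/N)  lex  "the"
[0,2] PP  <  k=1
[2,3] (S/(S\PP))\PP  lex  "read"
[0,3] S/(S\PP)  <  k=2
[3,4] ((S\PP)/N)/PP  lex  "a"
[4,5] PP  lex  "city"
[3,5] (S\PP)/N  >  k=4
[0,5] S/N  >B  k=3
[5,6] N/(S/N)  lex  "with"
[6,7] PP  lex  "here"
[7,8] (S/N)\PP  lex  "song"
[6,8] S/N  <  k=7
[5,8] N  >  k=6
[0,8] S  >  k=5

[0,8] S   >
  [0,5] S/N   >B
    [0,3] S/(S\PP)   <
      [0,2] PP   <
        [0,1] "river" : S/N
        [1,2] "the" : PP\(S/N)
      [2,3] "read" : (S/(S\PP))\PP
    [3,5] (S\PP)/N   >
      [3,4] "a" : ((S\PP)/N)/PP
      [4,5] "city" : PP
  [5,8] N   >
    [5,6] "with" : N/(S/N)
    [6,8] S/N   <
      [6,7] "here" : PP
      [7,8] "song" : (S/N)\PP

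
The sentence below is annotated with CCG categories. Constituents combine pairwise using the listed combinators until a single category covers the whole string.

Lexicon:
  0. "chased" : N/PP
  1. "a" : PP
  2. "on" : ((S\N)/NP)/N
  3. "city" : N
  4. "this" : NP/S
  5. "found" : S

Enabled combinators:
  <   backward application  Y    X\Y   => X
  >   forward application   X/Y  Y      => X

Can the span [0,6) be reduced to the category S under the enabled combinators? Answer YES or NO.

YES

[0,6] S   <
  [0,2] N   >
    [0,1] "chased" : N/PP
    [1,2] "a" : PP
  [2,6] S\N   >
    [2,4] (S\N)/NP   >
      [2,3] "on" : ((S\N)/NP)/N
      [3,4] "city" : N
    [4,6] NP   >
      [4,5] "this" : NP/S
      [5,6] "found" : S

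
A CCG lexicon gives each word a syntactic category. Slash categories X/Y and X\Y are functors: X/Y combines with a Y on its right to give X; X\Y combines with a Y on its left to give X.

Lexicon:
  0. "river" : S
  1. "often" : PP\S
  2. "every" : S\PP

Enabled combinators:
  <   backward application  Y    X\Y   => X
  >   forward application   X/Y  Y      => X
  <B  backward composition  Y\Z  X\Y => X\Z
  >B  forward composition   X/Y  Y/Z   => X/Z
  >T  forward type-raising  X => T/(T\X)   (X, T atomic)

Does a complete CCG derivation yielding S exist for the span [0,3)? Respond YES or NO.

YES

[0,3] S   <
  [0,2] PP   >
    [0,1] PP/(PP\S)   >T
      [0,1] "river" : S
    [1,2] "often" : PP\S
  [2,3] "every" : S\PP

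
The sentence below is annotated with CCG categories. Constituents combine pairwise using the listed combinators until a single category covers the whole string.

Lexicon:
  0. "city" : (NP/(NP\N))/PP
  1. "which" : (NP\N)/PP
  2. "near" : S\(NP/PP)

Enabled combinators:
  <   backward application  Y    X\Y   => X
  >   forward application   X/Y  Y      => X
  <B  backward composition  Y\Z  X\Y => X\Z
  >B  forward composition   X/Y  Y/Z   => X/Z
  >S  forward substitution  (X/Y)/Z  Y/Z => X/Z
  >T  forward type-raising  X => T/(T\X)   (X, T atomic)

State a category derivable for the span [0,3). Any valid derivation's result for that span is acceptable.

S

[0,3] S   <
  [0,2] NP/PP   >S
    [0,1] "city" : (NP/(NP\N))/PP
    [1,2] "which" : (NP\N)/PP
  [2,3] "near" : S\(NP/PP)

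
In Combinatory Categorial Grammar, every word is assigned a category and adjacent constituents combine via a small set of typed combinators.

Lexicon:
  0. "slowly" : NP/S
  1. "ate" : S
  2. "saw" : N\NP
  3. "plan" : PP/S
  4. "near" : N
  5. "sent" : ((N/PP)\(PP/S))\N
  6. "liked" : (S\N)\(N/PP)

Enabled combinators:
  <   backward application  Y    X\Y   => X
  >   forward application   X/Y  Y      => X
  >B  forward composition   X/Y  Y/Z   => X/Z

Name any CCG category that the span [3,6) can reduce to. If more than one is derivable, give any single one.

[0,7] S   <
  [0,3] N   <
    [0,2] NP   >
      [0,1] "slowly" : NP/S
      [1,2] "ate" : S
    [2,3] "saw" : N\NP
  [3,7] S\N   <
    [3,6] N/PP   <
      [3,4] "plan" : PP/S
      [4,6] (N/PP)\(PP/S)   <
        [4,5] "near" : N
        [5,6] "sent" : ((N/PP)\(PP/S))\N
    [6,7] "liked" : (S\N)\(N/PP)

N/PP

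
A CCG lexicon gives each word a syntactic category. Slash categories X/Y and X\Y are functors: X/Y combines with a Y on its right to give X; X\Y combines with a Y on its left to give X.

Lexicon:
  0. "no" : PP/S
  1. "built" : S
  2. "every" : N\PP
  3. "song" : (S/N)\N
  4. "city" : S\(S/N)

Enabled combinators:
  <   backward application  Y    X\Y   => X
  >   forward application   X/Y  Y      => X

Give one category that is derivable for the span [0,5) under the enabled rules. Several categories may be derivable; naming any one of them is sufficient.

S

[0,5] S   <
  [0,4] S/N   <
    [0,3] N   <
      [0,2] PP   >
        [0,1] "no" : PP/S
        [1,2] "built" : S
      [2,3] "every" : N\PP
    [3,4] "song" : (S/N)\N
  [4,5] "city" : S\(S/N)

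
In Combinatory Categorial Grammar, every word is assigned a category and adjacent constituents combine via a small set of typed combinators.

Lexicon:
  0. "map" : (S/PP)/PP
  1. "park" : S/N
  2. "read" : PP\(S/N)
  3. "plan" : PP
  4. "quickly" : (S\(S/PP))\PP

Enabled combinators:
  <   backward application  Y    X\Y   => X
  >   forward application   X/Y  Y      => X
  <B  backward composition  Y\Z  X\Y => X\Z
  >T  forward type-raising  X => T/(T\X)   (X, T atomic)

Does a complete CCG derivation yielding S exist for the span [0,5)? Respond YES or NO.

YES

[0,5] S   <
  [0,3] S/PP   >
    [0,1] "map" : (S/PP)/PP
    [1,3] PP   <
      [1,2] "park" : S/N
      [2,3] "read" : PP\(S/N)
  [3,5] S\(S/PP)   <
    [3,4] "plan" : PP
    [4,5] "quickly" : (S\(S/PP))\PP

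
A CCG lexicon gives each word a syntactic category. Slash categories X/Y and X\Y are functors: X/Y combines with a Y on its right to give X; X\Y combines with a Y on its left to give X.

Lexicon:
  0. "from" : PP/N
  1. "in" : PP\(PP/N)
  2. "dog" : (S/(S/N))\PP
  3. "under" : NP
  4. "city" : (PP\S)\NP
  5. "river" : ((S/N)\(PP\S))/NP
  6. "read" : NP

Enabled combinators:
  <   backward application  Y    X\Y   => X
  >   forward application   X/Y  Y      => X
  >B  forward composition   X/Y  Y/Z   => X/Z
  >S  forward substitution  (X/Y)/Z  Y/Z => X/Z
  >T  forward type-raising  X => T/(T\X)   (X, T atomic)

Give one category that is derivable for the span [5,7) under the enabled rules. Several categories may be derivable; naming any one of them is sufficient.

[0,7] S   >
  [0,3] S/(S/N)   <
    [0,2] PP   <
      [0,1] "from" : PP/N
      [1,2] "in" : PP\(PP/N)
    [2,3] "dog" : (S/(S/N))\PP
  [3,7] S/N   <
    [3,5] PP\S   <
      [3,4] "under" : NP
      [4,5] "city" : (PP\S)\NP
    [5,7] (S/N)\(PP\S)   >
      [5,6] "river" : ((S/N)\(PP\S))/NP
      [6,7] "read" : NP

(S/N)\(PP\S)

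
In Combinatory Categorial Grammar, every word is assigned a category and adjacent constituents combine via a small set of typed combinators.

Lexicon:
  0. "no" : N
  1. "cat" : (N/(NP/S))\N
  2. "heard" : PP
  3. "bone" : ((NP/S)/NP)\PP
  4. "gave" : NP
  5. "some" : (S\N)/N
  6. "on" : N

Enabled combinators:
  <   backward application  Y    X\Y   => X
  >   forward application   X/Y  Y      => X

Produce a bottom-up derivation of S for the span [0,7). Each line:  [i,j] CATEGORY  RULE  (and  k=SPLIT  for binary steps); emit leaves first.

[0,7] S   <
  [0,5] N   >
    [0,2] N/(NP/S)   <
      [0,1] "no" : N
      [1,2] "cat" : (N/(NP/S))\N
    [2,5] NP/S   >
      [2,4] (NP/S)/NP   <
        [2,3] "heard" : PP
        [3,4] "bone" : ((NP/S)/NP)\PP
      [4,5] "gave" : NP
  [5,7] S\N   >
    [5,6] "some" : (S\N)/N
    [6,7] "on" : N

[0,1] N  lex  "no"
[1,2] (N/(NP/S))\N  lex  "cat"
[0,2] N/(NP/S)  <  k=1
[2,3] PP  lex  "heard"
[3,4] ((NP/S)/NP)\PP  lex  "bone"
[2,4] (NP/S)/NP  <  k=3
[4,5] NP  lex  "gave"
[2,5] NP/S  >  k=4
[0,5] N  >  k=2
[5,6] (S\N)/N  lex  "some"
[6,7] N  lex  "on"
[5,7] S\N  >  k=6
[0,7] S  <  k=5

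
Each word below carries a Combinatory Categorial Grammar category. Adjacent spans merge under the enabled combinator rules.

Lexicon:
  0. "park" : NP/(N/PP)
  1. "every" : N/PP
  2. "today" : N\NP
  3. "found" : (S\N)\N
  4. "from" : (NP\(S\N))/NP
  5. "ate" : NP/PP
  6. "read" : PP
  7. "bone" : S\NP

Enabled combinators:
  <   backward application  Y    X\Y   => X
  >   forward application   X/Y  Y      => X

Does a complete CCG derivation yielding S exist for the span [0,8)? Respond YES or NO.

[0,8] S   <
  [0,7] NP   <
    [0,4] S\N   <
      [0,3] N   <
        [0,2] NP   >
          [0,1] "park" : NP/(N/PP)
          [1,2] "every" : N/PP
        [2,3] "today" : N\NP
      [3,4] "found" : (S\N)\N
    [4,7] NP\(S\N)   >
      [4,5] "from" : (NP\(S\N))/NP
      [5,7] NP   >
        [5,6] "ate" : NP/PP
        [6,7] "read" : PP
  [7,8] "bone" : S\NP

YES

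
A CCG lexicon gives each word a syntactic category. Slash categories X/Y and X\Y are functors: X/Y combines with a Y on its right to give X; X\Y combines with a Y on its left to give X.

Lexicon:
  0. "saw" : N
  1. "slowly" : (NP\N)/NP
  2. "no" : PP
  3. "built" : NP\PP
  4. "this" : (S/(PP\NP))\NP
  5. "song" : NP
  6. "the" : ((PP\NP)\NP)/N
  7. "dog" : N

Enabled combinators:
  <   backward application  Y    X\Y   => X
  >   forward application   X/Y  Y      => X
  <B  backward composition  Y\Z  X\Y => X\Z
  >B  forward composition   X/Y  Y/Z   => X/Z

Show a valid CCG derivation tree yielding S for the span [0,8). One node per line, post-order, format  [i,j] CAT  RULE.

[0,1] N  lex  "saw"
[1,2] (NP\N)/NP  lex  "slowly"
[2,3] PP  lex  "no"
[3,4] NP\PP  lex  "built"
[2,4] NP  <  k=3
[1,4] NP\N  >  k=2
[0,4] NP  <  k=1
[4,5] (S/(PP\NP))\NP  lex  "this"
[0,5] S/(PP\NP)  <  k=4
[5,6] NP  lex  "song"
[6,7] ((PP\NP)\NP)/N  lex  "the"
[7,8] N  lex  "dog"
[6,8] (PP\NP)\NP  >  k=7
[5,8] PP\NP  <  k=6
[0,8] S  >  k=5

[0,8] S   >
  [0,5] S/(PP\NP)   <
    [0,4] NP   <
      [0,1] "saw" : N
      [1,4] NP\N   >
        [1,2] "slowly" : (NP\N)/NP
        [2,4] NP   <
          [2,3] "no" : PP
          [3,4] "built" : NP\PP
    [4,5] "this" : (S/(PP\NP))\NP
  [5,8] PP\NP   <
    [5,6] "song" : NP
    [6,8] (PP\NP)\NP   >
      [6,7] "the" : ((PP\NP)\NP)/N
      [7,8] "dog" : N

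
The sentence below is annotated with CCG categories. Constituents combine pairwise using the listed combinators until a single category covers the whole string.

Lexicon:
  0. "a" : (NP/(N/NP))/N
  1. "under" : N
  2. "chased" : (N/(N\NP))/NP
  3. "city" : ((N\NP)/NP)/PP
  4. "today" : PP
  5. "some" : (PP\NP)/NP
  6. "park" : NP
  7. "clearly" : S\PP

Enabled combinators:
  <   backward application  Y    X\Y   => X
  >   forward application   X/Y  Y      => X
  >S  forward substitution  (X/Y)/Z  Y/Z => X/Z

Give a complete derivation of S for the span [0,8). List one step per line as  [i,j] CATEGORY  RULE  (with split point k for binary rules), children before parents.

[0,1] (NP/(N/NP))/N  lex  "a"
[1,2] N  lex  "under"
[0,2] NP/(N/NP)  >  k=1
[2,3] (N/(N\NP))/NP  lex  "chased"
[3,4] ((N\NP)/NP)/PP  lex  "city"
[4,5] PP  lex  "today"
[3,5] (N\NP)/NP  >  k=4
[2,5] N/NP  >S  k=3
[0,5] NP  >  k=2
[5,6] (PP\NP)/NP  lex  "some"
[6,7] NP  lex  "park"
[5,7] PP\NP  >  k=6
[0,7] PP  <  k=5
[7,8] S\PP  lex  "clearly"
[0,8] S  <  k=7

[0,8] S   <
  [0,7] PP   <
    [0,5] NP   >
      [0,2] NP/(N/NP)   >
        [0,1] "a" : (NP/(N/NP))/N
        [1,2] "under" : N
      [2,5] N/NP   >S
        [2,3] "chased" : (N/(N\NP))/NP
        [3,5] (N\NP)/NP   >
          [3,4] "city" : ((N\NP)/NP)/PP
          [4,5] "today" : PP
    [5,7] PP\NP   >
      [5,6] "some" : (PP\NP)/NP
      [6,7] "park" : NP
  [7,8] "clearly" : S\PP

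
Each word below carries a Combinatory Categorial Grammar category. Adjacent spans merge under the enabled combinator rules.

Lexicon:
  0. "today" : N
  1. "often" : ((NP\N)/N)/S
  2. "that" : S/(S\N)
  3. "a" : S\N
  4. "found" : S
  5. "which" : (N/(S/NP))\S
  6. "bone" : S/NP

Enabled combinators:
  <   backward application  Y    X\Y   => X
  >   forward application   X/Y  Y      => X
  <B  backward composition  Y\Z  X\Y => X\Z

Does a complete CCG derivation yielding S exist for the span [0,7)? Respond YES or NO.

NO

N ((NP\N)/N)/S S/(S\N) S\N S (N/(S/NP))\S S/NP
CKY chart[0,7] = {NP}; S ∉ chart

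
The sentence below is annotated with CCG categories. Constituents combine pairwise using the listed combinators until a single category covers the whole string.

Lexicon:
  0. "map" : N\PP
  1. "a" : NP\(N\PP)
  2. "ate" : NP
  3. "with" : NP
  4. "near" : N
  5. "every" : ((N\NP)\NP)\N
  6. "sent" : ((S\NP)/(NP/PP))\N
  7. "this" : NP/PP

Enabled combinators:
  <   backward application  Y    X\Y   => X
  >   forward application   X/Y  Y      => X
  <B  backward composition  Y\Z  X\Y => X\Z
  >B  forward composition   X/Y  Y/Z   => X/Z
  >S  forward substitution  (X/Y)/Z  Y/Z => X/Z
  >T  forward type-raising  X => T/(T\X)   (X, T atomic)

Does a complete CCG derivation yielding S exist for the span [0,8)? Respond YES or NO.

[0,8] S   <
  [0,2] NP   <
    [0,1] "map" : N\PP
    [1,2] "a" : NP\(N\PP)
  [2,8] S\NP   >
    [2,7] (S\NP)/(NP/PP)   <
      [2,6] N   >
        [2,3] N/(N\NP)   >T
          [2,3] "ate" : NP
        [3,6] N\NP   <
          [3,4] "with" : NP
          [4,6] (N\NP)\NP   <
            [4,5] "near" : N
            [5,6] "every" : ((N\NP)\NP)\N
      [6,7] "sent" : ((S\NP)/(NP/PP))\N
    [7,8] "this" : NP/PP

YES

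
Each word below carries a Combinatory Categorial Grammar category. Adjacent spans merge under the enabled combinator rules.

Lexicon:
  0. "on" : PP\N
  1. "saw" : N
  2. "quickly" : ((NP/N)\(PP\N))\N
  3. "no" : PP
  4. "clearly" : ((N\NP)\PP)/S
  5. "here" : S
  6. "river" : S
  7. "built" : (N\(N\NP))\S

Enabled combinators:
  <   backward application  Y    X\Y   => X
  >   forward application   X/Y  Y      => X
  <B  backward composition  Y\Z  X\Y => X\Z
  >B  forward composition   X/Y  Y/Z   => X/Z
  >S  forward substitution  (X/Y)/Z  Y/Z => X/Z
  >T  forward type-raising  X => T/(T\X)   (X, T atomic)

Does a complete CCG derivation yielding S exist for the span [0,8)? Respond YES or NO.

PP\N N ((NP/N)\(PP\N))\N PP ((N\NP)\PP)/S S S (N\(N\NP))\S
CKY chart[0,8] = {N/(N\NP), NP, NP/(NP\NP), NP/(N\N), PP/(PP\NP), S/(S\NP)}; S ∉ chart

NO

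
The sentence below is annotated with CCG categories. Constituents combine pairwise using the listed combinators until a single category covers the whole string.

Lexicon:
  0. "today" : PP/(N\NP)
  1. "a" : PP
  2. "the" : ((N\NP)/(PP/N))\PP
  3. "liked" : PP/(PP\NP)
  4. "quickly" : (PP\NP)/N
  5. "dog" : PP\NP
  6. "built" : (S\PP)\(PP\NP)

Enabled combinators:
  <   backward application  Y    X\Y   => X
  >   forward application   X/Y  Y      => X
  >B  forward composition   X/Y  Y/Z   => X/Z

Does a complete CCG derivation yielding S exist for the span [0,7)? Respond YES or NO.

[0,7] S   <
  [0,5] PP   >
    [0,1] "today" : PP/(N\NP)
    [1,5] N\NP   >
      [1,3] (N\NP)/(PP/N)   <
        [1,2] "a" : PP
        [2,3] "the" : ((N\NP)/(PP/N))\PP
      [3,5] PP/N   >B
        [3,4] "liked" : PP/(PP\NP)
        [4,5] "quickly" : (PP\NP)/N
  [5,7] S\PP   <
    [5,6] "dog" : PP\NP
    [6,7] "built" : (S\PP)\(PP\NP)

YES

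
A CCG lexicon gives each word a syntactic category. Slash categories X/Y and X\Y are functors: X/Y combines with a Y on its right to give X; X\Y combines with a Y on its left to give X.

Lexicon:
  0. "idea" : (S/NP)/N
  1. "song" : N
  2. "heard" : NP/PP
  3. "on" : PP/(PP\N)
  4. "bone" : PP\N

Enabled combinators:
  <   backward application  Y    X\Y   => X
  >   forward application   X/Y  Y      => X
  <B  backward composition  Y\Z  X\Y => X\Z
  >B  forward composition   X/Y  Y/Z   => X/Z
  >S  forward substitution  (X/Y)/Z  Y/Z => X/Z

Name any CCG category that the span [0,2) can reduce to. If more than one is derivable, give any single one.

[0,5] S   >
  [0,2] S/NP   >
    [0,1] "idea" : (S/NP)/N
    [1,2] "song" : N
  [2,5] NP   >
    [2,3] "heard" : NP/PP
    [3,5] PP   >
      [3,4] "on" : PP/(PP\N)
      [4,5] "bone" : PP\N

S/NP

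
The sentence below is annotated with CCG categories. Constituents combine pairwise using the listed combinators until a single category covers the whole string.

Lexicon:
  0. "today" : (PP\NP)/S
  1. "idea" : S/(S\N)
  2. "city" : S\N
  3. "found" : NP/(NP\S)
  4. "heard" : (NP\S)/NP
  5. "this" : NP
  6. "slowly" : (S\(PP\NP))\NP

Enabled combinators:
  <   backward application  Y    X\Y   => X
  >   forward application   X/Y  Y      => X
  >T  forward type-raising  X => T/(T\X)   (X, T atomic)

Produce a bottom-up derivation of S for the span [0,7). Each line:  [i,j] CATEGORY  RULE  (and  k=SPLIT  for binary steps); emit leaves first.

[0,1] (PP\NP)/S  lex  "today"
[1,2] S/(S\N)  lex  "idea"
[2,3] S\N  lex  "city"
[1,3] S  >  k=2
[0,3] PP\NP  >  k=1
[3,4] NP/(NP\S)  lex  "found"
[4,5] (NP\S)/NP  lex  "heard"
[5,6] NP  lex  "this"
[4,6] NP\S  >  k=5
[3,6] NP  >  k=4
[6,7] (S\(PP\NP))\NP  lex  "slowly"
[3,7] S\(PP\NP)  <  k=6
[0,7] S  <  k=3

[0,7] S   <
  [0,3] PP\NP   >
    [0,1] "today" : (PP\NP)/S
    [1,3] S   >
      [1,2] "idea" : S/(S\N)
      [2,3] "city" : S\N
  [3,7] S\(PP\NP)   <
    [3,6] NP   >
      [3,4] "found" : NP/(NP\S)
      [4,6] NP\S   >
        [4,5] "heard" : (NP\S)/NP
        [5,6] "this" : NP
    [6,7] "slowly" : (S\(PP\NP))\NP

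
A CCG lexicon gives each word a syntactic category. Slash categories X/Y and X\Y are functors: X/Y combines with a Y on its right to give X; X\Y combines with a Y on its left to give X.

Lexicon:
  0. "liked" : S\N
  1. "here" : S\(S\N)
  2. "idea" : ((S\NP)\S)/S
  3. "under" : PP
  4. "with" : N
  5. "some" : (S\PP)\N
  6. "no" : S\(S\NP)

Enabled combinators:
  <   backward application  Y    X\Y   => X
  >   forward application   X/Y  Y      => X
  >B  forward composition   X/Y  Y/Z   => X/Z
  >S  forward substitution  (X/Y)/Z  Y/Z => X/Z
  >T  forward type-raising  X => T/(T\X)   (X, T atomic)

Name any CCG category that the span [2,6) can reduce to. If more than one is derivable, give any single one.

[0,7] S   <
  [0,6] S\NP   <
    [0,2] S   <
      [0,1] "liked" : S\N
      [1,2] "here" : S\(S\N)
    [2,6] (S\NP)\S   >
      [2,3] "idea" : ((S\NP)\S)/S
      [3,6] S   <
        [3,4] "under" : PP
        [4,6] S\PP   <
          [4,5] "with" : N
          [5,6] "some" : (S\PP)\N
  [6,7] "no" : S\(S\NP)

(S\NP)\S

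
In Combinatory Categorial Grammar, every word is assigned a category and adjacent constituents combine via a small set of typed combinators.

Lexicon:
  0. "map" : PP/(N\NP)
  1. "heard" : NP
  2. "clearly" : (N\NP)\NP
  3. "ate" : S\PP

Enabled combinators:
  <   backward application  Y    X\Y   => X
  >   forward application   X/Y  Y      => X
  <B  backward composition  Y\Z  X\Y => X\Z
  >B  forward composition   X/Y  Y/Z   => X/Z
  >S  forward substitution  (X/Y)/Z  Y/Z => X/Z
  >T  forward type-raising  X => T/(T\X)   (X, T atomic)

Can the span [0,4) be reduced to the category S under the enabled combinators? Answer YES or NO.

YES

[0,4] S   <
  [0,3] PP   >
    [0,1] "map" : PP/(N\NP)
    [1,3] N\NP   <
      [1,2] "heard" : NP
      [2,3] "clearly" : (N\NP)\NP
  [3,4] "ate" : S\PP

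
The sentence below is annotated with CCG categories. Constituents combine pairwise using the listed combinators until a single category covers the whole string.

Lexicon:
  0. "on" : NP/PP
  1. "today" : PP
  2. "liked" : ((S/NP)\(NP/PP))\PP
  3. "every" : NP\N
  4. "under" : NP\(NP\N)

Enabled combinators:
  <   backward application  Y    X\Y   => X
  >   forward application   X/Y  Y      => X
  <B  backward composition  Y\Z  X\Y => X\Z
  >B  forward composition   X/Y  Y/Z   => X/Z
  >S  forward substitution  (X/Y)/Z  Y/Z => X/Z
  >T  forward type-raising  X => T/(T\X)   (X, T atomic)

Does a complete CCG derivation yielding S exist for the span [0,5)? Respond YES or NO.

YES

[0,5] S   >
  [0,3] S/NP   <
    [0,1] "on" : NP/PP
    [1,3] (S/NP)\(NP/PP)   <
      [1,2] "today" : PP
      [2,3] "liked" : ((S/NP)\(NP/PP))\PP
  [3,5] NP   <
    [3,4] "every" : NP\N
    [4,5] "under" : NP\(NP\N)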